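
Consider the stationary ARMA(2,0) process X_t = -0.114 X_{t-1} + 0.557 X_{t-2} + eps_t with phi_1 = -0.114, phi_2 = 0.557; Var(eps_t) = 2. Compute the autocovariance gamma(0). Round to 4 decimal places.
\gamma(0) = 3.1052

Multiply the model equation by X_{t-k} and take expectations. With theta_0 = psi_0 = 1 and psi_j the MA(infinity) weights, this gives
  gamma(k) - sum_i phi_i gamma(k-i) = c_k,
  c_k = sigma^2 * sum_{j=k..q} theta_j psi_{j-k}   (c_k = 0 for k > q),
using gamma(-m) = gamma(m).
Pure AR (q = 0): c_0 = sigma^2 = 2, c_k = 0 for k >= 1.
Equations for k = 0, 1, 2 (AR order 2, c_2 = 0):
  (E0) gamma(0) = phi_1 gamma(1) + phi_2 gamma(2) + c_0
  (E1) gamma(1) = phi_1 gamma(0) + phi_2 gamma(1) + c_1
  (E2) gamma(2) = phi_1 gamma(1) + phi_2 gamma(0)
From (E1): gamma(1) = A gamma(0) + B with
  A = phi_1 / (1 - phi_2) = -0.114 / 0.443 = -0.257336,   B = c_1 / (1 - phi_2) = 0 / 0.443 = 0.
Insert (E2) into (E0): gamma(0) (1 - phi_2^2) = phi_1 (1 + phi_2) gamma(1) + c_0.
  phi_1 (1 + phi_2) = (-0.114)(1.557) = -0.177498,   1 - phi_2^2 = 0.689751.
Replace gamma(1) by A gamma(0) + B and collect gamma(0):
  gamma(0) [0.689751 - (-0.177498)(-0.257336)] = c_0 = 2
  gamma(0) * 0.644074 = 2
  gamma(0) = 2 / 0.644074 = 3.105232.
Therefore gamma(0) = 3.1052 (to 4 decimal places).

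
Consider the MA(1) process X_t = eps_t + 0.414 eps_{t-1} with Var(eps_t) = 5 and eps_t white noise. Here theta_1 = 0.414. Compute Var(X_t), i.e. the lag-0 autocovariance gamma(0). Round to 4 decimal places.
\gamma(0) = 5.8570

For an MA(q) process X_t = eps_t + sum_i theta_i eps_{t-i} with
Var(eps_t) = sigma^2, the variance is
  gamma(0) = sigma^2 * (1 + sum_i theta_i^2).
  sum_i theta_i^2 = (0.414)^2 = 0.171396.
  gamma(0) = 5 * (1 + 0.171396) = 5 * 1.171396 = 5.85698, which rounds to 5.8570.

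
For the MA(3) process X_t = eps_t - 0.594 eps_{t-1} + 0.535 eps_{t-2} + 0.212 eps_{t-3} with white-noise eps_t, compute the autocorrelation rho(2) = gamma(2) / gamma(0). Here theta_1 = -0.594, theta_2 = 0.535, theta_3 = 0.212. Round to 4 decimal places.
\rho(2) = 0.2429

For an MA(q) process with theta_0 = 1, the autocovariance is
  gamma(k) = sigma^2 * sum_{i=0..q-k} theta_i * theta_{i+k},
and rho(k) = gamma(k) / gamma(0). Sigma^2 cancels.
  numerator   = (1)*(0.535) + (-0.594)*(0.212) = 0.409072.
  denominator = (1)^2 + (-0.594)^2 + (0.535)^2 + (0.212)^2 = 1.684005.
  rho(2) = 0.409072 / 1.684005 = 0.2429.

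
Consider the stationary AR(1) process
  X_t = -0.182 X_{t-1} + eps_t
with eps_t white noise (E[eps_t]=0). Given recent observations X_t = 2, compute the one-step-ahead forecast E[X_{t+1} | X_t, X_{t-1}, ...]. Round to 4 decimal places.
E[X_{t+1} \mid \mathcal F_t] = -0.3640

For an AR(p) model X_t = c + sum_i phi_i X_{t-i} + eps_t, the
one-step-ahead conditional mean is
  E[X_{t+1} | X_t, ...] = c + sum_i phi_i X_{t+1-i}.
Substitute known values:
  E[X_{t+1} | ...] = (-0.182) * (2)
                   = -0.3640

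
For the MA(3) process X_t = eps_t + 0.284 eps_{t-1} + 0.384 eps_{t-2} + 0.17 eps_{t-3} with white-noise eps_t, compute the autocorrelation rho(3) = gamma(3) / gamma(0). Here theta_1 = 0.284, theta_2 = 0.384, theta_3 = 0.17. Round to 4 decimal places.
\rho(3) = 0.1352

For an MA(q) process with theta_0 = 1, the autocovariance is
  gamma(k) = sigma^2 * sum_{i=0..q-k} theta_i * theta_{i+k},
and rho(k) = gamma(k) / gamma(0). Sigma^2 cancels.
  numerator   = (1)*(0.17) = 0.17.
  denominator = (1)^2 + (0.284)^2 + (0.384)^2 + (0.17)^2 = 1.257012.
  rho(3) = 0.17 / 1.257012 = 0.1352.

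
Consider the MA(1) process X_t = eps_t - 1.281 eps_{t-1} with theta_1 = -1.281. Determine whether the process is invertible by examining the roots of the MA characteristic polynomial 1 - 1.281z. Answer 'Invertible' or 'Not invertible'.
\text{Not invertible}

The MA(q) characteristic polynomial is P(z) = 1 - 1.281z.
Invertibility requires all roots to lie outside the unit circle, i.e. |z| > 1 for every root.
This is linear in z: 1 + (-1.281) z = 0  =>  z = -1/(-1.281) = 0.78064,  |z| = 0.78064.
Moduli of all roots: 0.7806.
All moduli strictly greater than 1? No.
Verdict: Not invertible.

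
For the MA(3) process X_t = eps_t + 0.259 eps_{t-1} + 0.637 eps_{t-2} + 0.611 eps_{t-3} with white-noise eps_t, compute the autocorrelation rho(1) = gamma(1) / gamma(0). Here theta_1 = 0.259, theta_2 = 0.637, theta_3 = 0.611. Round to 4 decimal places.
\rho(1) = 0.4405

For an MA(q) process with theta_0 = 1, the autocovariance is
  gamma(k) = sigma^2 * sum_{i=0..q-k} theta_i * theta_{i+k},
and rho(k) = gamma(k) / gamma(0). Sigma^2 cancels.
  numerator   = (1)*(0.259) + (0.259)*(0.637) + (0.637)*(0.611) = 0.81319.
  denominator = (1)^2 + (0.259)^2 + (0.637)^2 + (0.611)^2 = 1.846171.
  rho(1) = 0.81319 / 1.846171 = 0.4405.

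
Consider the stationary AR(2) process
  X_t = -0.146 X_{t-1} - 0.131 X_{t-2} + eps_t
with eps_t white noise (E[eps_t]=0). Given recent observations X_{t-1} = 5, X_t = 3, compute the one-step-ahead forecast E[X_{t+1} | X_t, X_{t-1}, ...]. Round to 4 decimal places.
E[X_{t+1} \mid \mathcal F_t] = -1.0930

For an AR(p) model X_t = c + sum_i phi_i X_{t-i} + eps_t, the
one-step-ahead conditional mean is
  E[X_{t+1} | X_t, ...] = c + sum_i phi_i X_{t+1-i}.
Substitute known values:
  E[X_{t+1} | ...] = (-0.146) * (3) + (-0.131) * (5)
                   = -1.0930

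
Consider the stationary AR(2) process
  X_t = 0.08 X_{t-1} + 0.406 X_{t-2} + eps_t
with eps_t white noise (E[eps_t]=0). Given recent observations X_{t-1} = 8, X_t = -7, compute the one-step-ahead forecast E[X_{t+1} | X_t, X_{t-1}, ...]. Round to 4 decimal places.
E[X_{t+1} \mid \mathcal F_t] = 2.6880

For an AR(p) model X_t = c + sum_i phi_i X_{t-i} + eps_t, the
one-step-ahead conditional mean is
  E[X_{t+1} | X_t, ...] = c + sum_i phi_i X_{t+1-i}.
Substitute known values:
  E[X_{t+1} | ...] = (0.08) * (-7) + (0.406) * (8)
                   = 2.6880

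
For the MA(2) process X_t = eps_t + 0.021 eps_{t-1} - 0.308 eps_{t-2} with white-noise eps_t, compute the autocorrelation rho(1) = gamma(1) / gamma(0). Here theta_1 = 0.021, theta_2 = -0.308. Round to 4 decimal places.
\rho(1) = 0.0133

For an MA(q) process with theta_0 = 1, the autocovariance is
  gamma(k) = sigma^2 * sum_{i=0..q-k} theta_i * theta_{i+k},
and rho(k) = gamma(k) / gamma(0). Sigma^2 cancels.
  numerator   = (1)*(0.021) + (0.021)*(-0.308) = 0.014532.
  denominator = (1)^2 + (0.021)^2 + (-0.308)^2 = 1.095305.
  rho(1) = 0.014532 / 1.095305 = 0.0133.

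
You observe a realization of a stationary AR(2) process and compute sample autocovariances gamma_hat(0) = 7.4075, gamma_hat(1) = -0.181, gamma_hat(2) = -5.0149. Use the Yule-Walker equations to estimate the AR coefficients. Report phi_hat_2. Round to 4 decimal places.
\hat\phi_{2} = -0.6780

The Yule-Walker equations for an AR(p) process read, in matrix form,
  Gamma_p phi = r_p,   with   (Gamma_p)_{ij} = gamma(|i - j|),
                       (r_p)_i = gamma(i),   i,j = 1..p.
Substitute the sample gammas (Toeplitz matrix and right-hand side of size 2):
  Gamma_p = [[7.4075, -0.181], [-0.181, 7.4075]]
  r_p     = [-0.181, -5.0149]
Written out:
  7.4075 phi_1 - 0.181 phi_2 = -0.181
  -0.181 phi_1 + 7.4075 phi_2 = -5.0149
Solve by Cramer's rule:
  det = gamma(0)^2 - gamma(1)^2 = (7.4075)^2 - (-0.181)^2 = 54.87105625 - 0.032761 = 54.83829525
  phi_hat_1 = [gamma(1) gamma(0) - gamma(1) gamma(2)] / det = [(-0.181)(7.4075) - (-0.181)(-5.0149)] / 54.83829525 = -2.2484544 / 54.83829525 = -0.041
  phi_hat_2 = [gamma(0) gamma(2) - gamma(1)^2] / det = [(7.4075)(-5.0149) - (-0.181)^2] / 54.83829525 = -37.18063275 / 54.83829525 = -0.678
So phi_hat = [-0.0410, -0.6780].
Therefore phi_hat_2 = -0.6780.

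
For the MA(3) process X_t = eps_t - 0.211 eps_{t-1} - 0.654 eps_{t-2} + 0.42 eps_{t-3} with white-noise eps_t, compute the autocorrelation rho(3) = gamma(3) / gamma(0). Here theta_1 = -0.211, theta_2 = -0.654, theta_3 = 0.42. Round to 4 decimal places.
\rho(3) = 0.2548

For an MA(q) process with theta_0 = 1, the autocovariance is
  gamma(k) = sigma^2 * sum_{i=0..q-k} theta_i * theta_{i+k},
and rho(k) = gamma(k) / gamma(0). Sigma^2 cancels.
  numerator   = (1)*(0.42) = 0.42.
  denominator = (1)^2 + (-0.211)^2 + (-0.654)^2 + (0.42)^2 = 1.648637.
  rho(3) = 0.42 / 1.648637 = 0.2548.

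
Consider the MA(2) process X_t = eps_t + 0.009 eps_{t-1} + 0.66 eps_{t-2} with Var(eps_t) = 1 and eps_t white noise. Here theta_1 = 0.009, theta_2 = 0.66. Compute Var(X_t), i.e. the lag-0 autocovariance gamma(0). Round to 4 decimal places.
\gamma(0) = 1.4357

For an MA(q) process X_t = eps_t + sum_i theta_i eps_{t-i} with
Var(eps_t) = sigma^2, the variance is
  gamma(0) = sigma^2 * (1 + sum_i theta_i^2).
  sum_i theta_i^2 = (0.009)^2 + (0.66)^2 = 0.000081 + 0.4356 = 0.435681.
  gamma(0) = 1 * (1 + 0.435681) = 1 * 1.435681 = 1.435681, which rounds to 1.4357.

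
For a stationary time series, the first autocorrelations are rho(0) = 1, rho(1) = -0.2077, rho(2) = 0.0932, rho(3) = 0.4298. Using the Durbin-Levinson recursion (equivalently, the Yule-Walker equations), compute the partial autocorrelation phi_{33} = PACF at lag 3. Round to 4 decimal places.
\phi_{33} = 0.4810

The PACF at lag k is phi_{kk}, the last component of the solution
to the Yule-Walker system G_k phi = r_k where
  (G_k)_{ij} = rho(|i - j|), (r_k)_i = rho(i), i,j = 1..k.
Equivalently, Durbin-Levinson gives phi_{kk} iteratively:
  phi_{11} = rho(1)
  phi_{kk} = [rho(k) - sum_{j=1..k-1} phi_{k-1,j} rho(k-j)]
            / [1 - sum_{j=1..k-1} phi_{k-1,j} rho(j)],
  phi_{k,j} = phi_{k-1,j} - phi_{kk} phi_{k-1,k-j},  j = 1..k-1.
Step k = 1:
  phi_11 = rho(1) = -0.2077.
Step k = 2:
  phi_22 = [rho(2) - phi_11 rho(1)] / [1 - phi_11 rho(1)] = [0.0932 - (-0.2077)(-0.2077)] / [1 - (-0.2077)(-0.2077)]
         = 0.05006071 / 0.95686071 = 0.052318.
  Update: phi_21 = phi_11 - phi_22 phi_11 = -0.2077 - (0.052318)(-0.2077) = -0.196834.
Step k = 3:
  phi_33 = [rho(3) - phi_21 rho(2) - phi_22 rho(1)] / [1 - phi_21 rho(1) - phi_22 rho(2)]
    numerator   = 0.4298 - (-0.196834)(0.0932) - (0.052318)(-0.2077) = 0.45901127
    denominator = 1 - (-0.196834)(-0.2077) - (0.052318)(0.0932) = 0.95424165
  phi_33 = 0.45901127 / 0.95424165 = 0.481.
Therefore phi_{33} = 0.4810.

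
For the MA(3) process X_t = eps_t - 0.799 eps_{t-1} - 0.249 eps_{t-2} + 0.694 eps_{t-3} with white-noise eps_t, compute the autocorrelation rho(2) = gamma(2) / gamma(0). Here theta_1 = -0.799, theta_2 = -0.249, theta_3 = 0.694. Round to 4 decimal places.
\rho(2) = -0.3682

For an MA(q) process with theta_0 = 1, the autocovariance is
  gamma(k) = sigma^2 * sum_{i=0..q-k} theta_i * theta_{i+k},
and rho(k) = gamma(k) / gamma(0). Sigma^2 cancels.
  numerator   = (1)*(-0.249) + (-0.799)*(0.694) = -0.803506.
  denominator = (1)^2 + (-0.799)^2 + (-0.249)^2 + (0.694)^2 = 2.182038.
  rho(2) = -0.803506 / 2.182038 = -0.3682.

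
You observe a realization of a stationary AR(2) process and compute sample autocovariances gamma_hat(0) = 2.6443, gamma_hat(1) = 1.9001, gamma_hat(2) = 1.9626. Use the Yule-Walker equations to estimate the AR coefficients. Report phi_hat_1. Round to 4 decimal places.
\hat\phi_{1} = 0.3830

The Yule-Walker equations for an AR(p) process read, in matrix form,
  Gamma_p phi = r_p,   with   (Gamma_p)_{ij} = gamma(|i - j|),
                       (r_p)_i = gamma(i),   i,j = 1..p.
Substitute the sample gammas (Toeplitz matrix and right-hand side of size 2):
  Gamma_p = [[2.6443, 1.9001], [1.9001, 2.6443]]
  r_p     = [1.9001, 1.9626]
Written out:
  2.6443 phi_1 + 1.9001 phi_2 = 1.9001
  1.9001 phi_1 + 2.6443 phi_2 = 1.9626
Solve by Cramer's rule:
  det = gamma(0)^2 - gamma(1)^2 = (2.6443)^2 - (1.9001)^2 = 6.99232249 - 3.61038001 = 3.38194248
  phi_hat_1 = [gamma(1) gamma(0) - gamma(1) gamma(2)] / det = [(1.9001)(2.6443) - (1.9001)(1.9626)] / 3.38194248 = 1.29529817 / 3.38194248 = 0.383
  phi_hat_2 = [gamma(0) gamma(2) - gamma(1)^2] / det = [(2.6443)(1.9626) - (1.9001)^2] / 3.38194248 = 1.57932317 / 3.38194248 = 0.467
So phi_hat = [0.3830, 0.4670].
Therefore phi_hat_1 = 0.3830.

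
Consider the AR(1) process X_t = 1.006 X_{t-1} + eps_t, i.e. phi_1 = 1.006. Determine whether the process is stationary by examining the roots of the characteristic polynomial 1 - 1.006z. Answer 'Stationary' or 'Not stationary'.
\text{Not stationary}

The AR(p) characteristic polynomial is P(z) = 1 - 1.006z.
Stationarity requires all roots to lie outside the unit circle, i.e. |z| > 1 for every root.
This is linear in z: 1 + (-1.006) z = 0  =>  z = -1/(-1.006) = 0.994036,  |z| = 0.994036.
Moduli of all roots: 0.9940.
All moduli strictly greater than 1? No.
Verdict: Not stationary.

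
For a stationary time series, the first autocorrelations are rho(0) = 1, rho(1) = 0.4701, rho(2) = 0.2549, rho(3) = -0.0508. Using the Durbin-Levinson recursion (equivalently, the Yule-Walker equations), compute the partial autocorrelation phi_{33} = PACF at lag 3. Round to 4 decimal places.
\phi_{33} = -0.2391

The PACF at lag k is phi_{kk}, the last component of the solution
to the Yule-Walker system G_k phi = r_k where
  (G_k)_{ij} = rho(|i - j|), (r_k)_i = rho(i), i,j = 1..k.
Equivalently, Durbin-Levinson gives phi_{kk} iteratively:
  phi_{11} = rho(1)
  phi_{kk} = [rho(k) - sum_{j=1..k-1} phi_{k-1,j} rho(k-j)]
            / [1 - sum_{j=1..k-1} phi_{k-1,j} rho(j)],
  phi_{k,j} = phi_{k-1,j} - phi_{kk} phi_{k-1,k-j},  j = 1..k-1.
Step k = 1:
  phi_11 = rho(1) = 0.4701.
Step k = 2:
  phi_22 = [rho(2) - phi_11 rho(1)] / [1 - phi_11 rho(1)] = [0.2549 - (0.4701)(0.4701)] / [1 - (0.4701)(0.4701)]
         = 0.03390599 / 0.77900599 = 0.043525.
  Update: phi_21 = phi_11 - phi_22 phi_11 = 0.4701 - (0.043525)(0.4701) = 0.449639.
Step k = 3:
  phi_33 = [rho(3) - phi_21 rho(2) - phi_22 rho(1)] / [1 - phi_21 rho(1) - phi_22 rho(2)]
    numerator   = -0.0508 - (0.449639)(0.2549) - (0.043525)(0.4701) = -0.18587395
    denominator = 1 - (0.449639)(0.4701) - (0.043525)(0.2549) = 0.77753024
  phi_33 = -0.18587395 / 0.77753024 = -0.2391.
Therefore phi_{33} = -0.2391.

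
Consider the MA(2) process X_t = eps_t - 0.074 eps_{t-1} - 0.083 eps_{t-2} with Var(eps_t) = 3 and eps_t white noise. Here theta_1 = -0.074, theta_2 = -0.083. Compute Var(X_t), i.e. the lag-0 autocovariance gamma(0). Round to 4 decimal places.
\gamma(0) = 3.0371

For an MA(q) process X_t = eps_t + sum_i theta_i eps_{t-i} with
Var(eps_t) = sigma^2, the variance is
  gamma(0) = sigma^2 * (1 + sum_i theta_i^2).
  sum_i theta_i^2 = (-0.074)^2 + (-0.083)^2 = 0.005476 + 0.006889 = 0.012365.
  gamma(0) = 3 * (1 + 0.012365) = 3 * 1.012365 = 3.037095, which rounds to 3.0371.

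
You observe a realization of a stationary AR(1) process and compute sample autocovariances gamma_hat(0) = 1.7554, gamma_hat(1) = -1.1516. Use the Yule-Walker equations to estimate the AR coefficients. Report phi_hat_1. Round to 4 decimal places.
\hat\phi_{1} = -0.6560

The Yule-Walker equations for an AR(p) process read, in matrix form,
  Gamma_p phi = r_p,   with   (Gamma_p)_{ij} = gamma(|i - j|),
                       (r_p)_i = gamma(i),   i,j = 1..p.
Substitute the sample gammas (Toeplitz matrix and right-hand side of size 1):
  Gamma_p = [[1.7554]]
  r_p     = [-1.1516]
With p = 1 this is the single equation gamma(0) phi_1 = gamma(1):
  phi_hat_1 = gamma(1) / gamma(0) = -1.1516 / 1.7554 = -0.6560.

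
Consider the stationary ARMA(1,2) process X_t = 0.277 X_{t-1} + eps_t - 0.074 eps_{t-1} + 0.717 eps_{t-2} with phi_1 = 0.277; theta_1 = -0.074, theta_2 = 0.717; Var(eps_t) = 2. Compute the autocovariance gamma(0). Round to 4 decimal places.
\gamma(0) = 3.3776

Multiply the model equation by X_{t-k} and take expectations. With theta_0 = psi_0 = 1 and psi_j the MA(infinity) weights, this gives
  gamma(k) - sum_i phi_i gamma(k-i) = c_k,
  c_k = sigma^2 * sum_{j=k..q} theta_j psi_{j-k}   (c_k = 0 for k > q),
using gamma(-m) = gamma(m).
psi-weights needed (psi_j = theta_j + sum_i phi_i psi_{j-i}):
  psi_1 = theta_1 + phi_1 = -0.074 + (0.277) = 0.203
  psi_2 = theta_2 + phi_1 psi_1 = 0.717 + (0.277)(0.203) = 0.773231
Right-hand sides:
  c_0 = sigma^2 (1 + theta_1 psi_1 + theta_2 psi_2) = 2 * (1 + (-0.074)(0.203) + (0.717)(0.773231)) = 2 * 1.539385 = 3.078769
  c_1 = sigma^2 (theta_1 + theta_2 psi_1) = 2 * (-0.074 + (0.717)(0.203)) = 0.143102
  c_2 = sigma^2 theta_2 = 2 * (0.717) = 1.434
Equations for k = 0 and k = 1 (AR order 1):
  gamma(0) = phi_1 gamma(1) + c_0
  gamma(1) = phi_1 gamma(0) + c_1
Substituting the second into the first: gamma(0) (1 - phi_1^2) = c_0 + phi_1 c_1, so
  gamma(0) = (c_0 + phi_1 c_1) / (1 - phi_1^2) = (3.078769 + (0.277)(0.143102)) / (1 - (0.277)^2) = 3.118409 / 0.923271 = 3.377566.
Therefore gamma(0) = 3.3776 (to 4 decimal places).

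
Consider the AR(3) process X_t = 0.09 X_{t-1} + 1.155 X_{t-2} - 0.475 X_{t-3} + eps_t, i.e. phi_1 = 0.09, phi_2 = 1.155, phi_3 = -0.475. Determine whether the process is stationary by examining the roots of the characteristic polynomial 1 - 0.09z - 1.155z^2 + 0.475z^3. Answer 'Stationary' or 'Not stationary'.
\text{Not stationary}

The AR(p) characteristic polynomial is P(z) = 1 - 0.09z - 1.155z^2 + 0.475z^3.
Stationarity requires all roots to lie outside the unit circle, i.e. |z| > 1 for every root.
Degree 3: look for a simple real root z0 first, then factor out (1 - z/z0) and solve the remaining quadratic.
Testing z0 = 2: P(2) = 1 + (-0.09)(2) + (-1.155)(2)^2 + (0.475)(2)^3
  = 1 + (-0.18) + (-4.62) + (3.8) = 0.  So z_0 = 2 is a root, |z_0| = 2.
Divide out the factor (1 - 0.5 z) = (1 - z/z0) (since 1/z0 = 0.5):
  P(z) = (1 - 0.5 z)(1 + (0.41) z + (-0.95) z^2)
  [check: z-coef 0.41 - (0.5) = -0.09; z^2-coef -0.95 - (0.5)(0.41) = -1.155; z^3-coef -(0.5)(-0.95) = 0.475.]
Remaining roots from the quadratic factor 1 + (0.41) z + (-0.95) z^2:
  Set 1 + (0.41) z + (-0.95) z^2 = 0, i.e. a z^2 + b z + c = 0 with a = -0.95, b = 0.41, c = 1.
  Discriminant D = b^2 - 4ac = (0.41)^2 - 4*(-0.95)*1 = 0.1681 - (-3.8) = 3.9681.
  D >= 0, so the roots are real: z = (-b +/- sqrt(D)) / (2a) = (-0.41 +/- 1.992009) / (-1.9).
    z_1 = (-0.41 + 1.992009) / (-1.9) = -0.8326,   |z_1| = 0.8326.
    z_2 = (-0.41 - 1.992009) / (-1.9) = 1.2642,   |z_2| = 1.2642.
Moduli of all roots: 2.0000, 0.8326, 1.2642.
All moduli strictly greater than 1? No.
Verdict: Not stationary.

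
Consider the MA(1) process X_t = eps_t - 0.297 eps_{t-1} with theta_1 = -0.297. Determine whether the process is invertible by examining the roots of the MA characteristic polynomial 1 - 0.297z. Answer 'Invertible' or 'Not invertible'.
\text{Invertible}

The MA(q) characteristic polynomial is P(z) = 1 - 0.297z.
Invertibility requires all roots to lie outside the unit circle, i.e. |z| > 1 for every root.
This is linear in z: 1 + (-0.297) z = 0  =>  z = -1/(-0.297) = 3.367003,  |z| = 3.367003.
Moduli of all roots: 3.3670.
All moduli strictly greater than 1? Yes.
Verdict: Invertible.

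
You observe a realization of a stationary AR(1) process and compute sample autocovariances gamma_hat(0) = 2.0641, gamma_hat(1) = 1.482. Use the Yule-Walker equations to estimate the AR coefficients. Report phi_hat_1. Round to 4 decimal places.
\hat\phi_{1} = 0.7180

The Yule-Walker equations for an AR(p) process read, in matrix form,
  Gamma_p phi = r_p,   with   (Gamma_p)_{ij} = gamma(|i - j|),
                       (r_p)_i = gamma(i),   i,j = 1..p.
Substitute the sample gammas (Toeplitz matrix and right-hand side of size 1):
  Gamma_p = [[2.0641]]
  r_p     = [1.482]
With p = 1 this is the single equation gamma(0) phi_1 = gamma(1):
  phi_hat_1 = gamma(1) / gamma(0) = 1.482 / 2.0641 = 0.7180.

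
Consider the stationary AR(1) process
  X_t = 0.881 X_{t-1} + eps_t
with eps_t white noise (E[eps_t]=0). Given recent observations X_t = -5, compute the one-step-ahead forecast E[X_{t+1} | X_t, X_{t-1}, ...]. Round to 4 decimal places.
E[X_{t+1} \mid \mathcal F_t] = -4.4050

For an AR(p) model X_t = c + sum_i phi_i X_{t-i} + eps_t, the
one-step-ahead conditional mean is
  E[X_{t+1} | X_t, ...] = c + sum_i phi_i X_{t+1-i}.
Substitute known values:
  E[X_{t+1} | ...] = (0.881) * (-5)
                   = -4.4050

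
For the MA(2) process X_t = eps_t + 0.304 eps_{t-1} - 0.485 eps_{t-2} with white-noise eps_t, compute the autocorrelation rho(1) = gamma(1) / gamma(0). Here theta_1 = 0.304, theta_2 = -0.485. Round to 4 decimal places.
\rho(1) = 0.1179

For an MA(q) process with theta_0 = 1, the autocovariance is
  gamma(k) = sigma^2 * sum_{i=0..q-k} theta_i * theta_{i+k},
and rho(k) = gamma(k) / gamma(0). Sigma^2 cancels.
  numerator   = (1)*(0.304) + (0.304)*(-0.485) = 0.15656.
  denominator = (1)^2 + (0.304)^2 + (-0.485)^2 = 1.327641.
  rho(1) = 0.15656 / 1.327641 = 0.1179.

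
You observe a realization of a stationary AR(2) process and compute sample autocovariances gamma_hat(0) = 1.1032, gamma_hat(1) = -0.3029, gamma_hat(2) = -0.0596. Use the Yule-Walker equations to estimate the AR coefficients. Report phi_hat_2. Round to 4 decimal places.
\hat\phi_{2} = -0.1400

The Yule-Walker equations for an AR(p) process read, in matrix form,
  Gamma_p phi = r_p,   with   (Gamma_p)_{ij} = gamma(|i - j|),
                       (r_p)_i = gamma(i),   i,j = 1..p.
Substitute the sample gammas (Toeplitz matrix and right-hand side of size 2):
  Gamma_p = [[1.1032, -0.3029], [-0.3029, 1.1032]]
  r_p     = [-0.3029, -0.0596]
Written out:
  1.1032 phi_1 - 0.3029 phi_2 = -0.3029
  -0.3029 phi_1 + 1.1032 phi_2 = -0.0596
Solve by Cramer's rule:
  det = gamma(0)^2 - gamma(1)^2 = (1.1032)^2 - (-0.3029)^2 = 1.21705024 - 0.09174841 = 1.12530183
  phi_hat_1 = [gamma(1) gamma(0) - gamma(1) gamma(2)] / det = [(-0.3029)(1.1032) - (-0.3029)(-0.0596)] / 1.12530183 = -0.35221212 / 1.12530183 = -0.313
  phi_hat_2 = [gamma(0) gamma(2) - gamma(1)^2] / det = [(1.1032)(-0.0596) - (-0.3029)^2] / 1.12530183 = -0.15749913 / 1.12530183 = -0.14
So phi_hat = [-0.3130, -0.1400].
Therefore phi_hat_2 = -0.1400.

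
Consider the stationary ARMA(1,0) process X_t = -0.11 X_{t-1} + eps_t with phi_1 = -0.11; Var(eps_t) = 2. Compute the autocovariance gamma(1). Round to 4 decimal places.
\gamma(1) = -0.2227

Multiply the model equation by X_{t-k} and take expectations. With theta_0 = psi_0 = 1 and psi_j the MA(infinity) weights, this gives
  gamma(k) - sum_i phi_i gamma(k-i) = c_k,
  c_k = sigma^2 * sum_{j=k..q} theta_j psi_{j-k}   (c_k = 0 for k > q),
using gamma(-m) = gamma(m).
Pure AR (q = 0): c_0 = sigma^2 = 2, c_k = 0 for k >= 1.
Equations for k = 0 and k = 1 (AR order 1):
  gamma(0) = phi_1 gamma(1) + c_0
  gamma(1) = phi_1 gamma(0) + c_1
Substituting the second into the first: gamma(0) (1 - phi_1^2) = c_0 + phi_1 c_1, so
  gamma(0) = c_0 / (1 - phi_1^2) = 2 / (1 - (-0.11)^2) = 2 / 0.9879 = 2.024496.
  gamma(1) = phi_1 gamma(0) = (-0.11)(2.024496) = -0.222695.
Therefore gamma(1) = -0.2227 (to 4 decimal places).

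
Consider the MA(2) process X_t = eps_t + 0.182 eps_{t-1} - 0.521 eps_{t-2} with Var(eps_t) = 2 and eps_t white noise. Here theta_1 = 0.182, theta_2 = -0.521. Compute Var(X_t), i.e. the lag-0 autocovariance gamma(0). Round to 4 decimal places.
\gamma(0) = 2.6091

For an MA(q) process X_t = eps_t + sum_i theta_i eps_{t-i} with
Var(eps_t) = sigma^2, the variance is
  gamma(0) = sigma^2 * (1 + sum_i theta_i^2).
  sum_i theta_i^2 = (0.182)^2 + (-0.521)^2 = 0.033124 + 0.271441 = 0.304565.
  gamma(0) = 2 * (1 + 0.304565) = 2 * 1.304565 = 2.60913, which rounds to 2.6091.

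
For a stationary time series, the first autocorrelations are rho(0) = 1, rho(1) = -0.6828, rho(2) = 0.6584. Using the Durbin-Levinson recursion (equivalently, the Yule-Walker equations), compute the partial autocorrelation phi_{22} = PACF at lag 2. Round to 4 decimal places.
\phi_{22} = 0.3600

The PACF at lag k is phi_{kk}, the last component of the solution
to the Yule-Walker system G_k phi = r_k where
  (G_k)_{ij} = rho(|i - j|), (r_k)_i = rho(i), i,j = 1..k.
Equivalently, Durbin-Levinson gives phi_{kk} iteratively:
  phi_{11} = rho(1)
  phi_{kk} = [rho(k) - sum_{j=1..k-1} phi_{k-1,j} rho(k-j)]
            / [1 - sum_{j=1..k-1} phi_{k-1,j} rho(j)],
  phi_{k,j} = phi_{k-1,j} - phi_{kk} phi_{k-1,k-j},  j = 1..k-1.
Step k = 1:
  phi_11 = rho(1) = -0.6828.
Step k = 2:
  phi_22 = [rho(2) - phi_11 rho(1)] / [1 - phi_11 rho(1)] = [0.6584 - (-0.6828)(-0.6828)] / [1 - (-0.6828)(-0.6828)]
         = 0.19218416 / 0.53378416 = 0.36.
Therefore phi_{22} = 0.3600.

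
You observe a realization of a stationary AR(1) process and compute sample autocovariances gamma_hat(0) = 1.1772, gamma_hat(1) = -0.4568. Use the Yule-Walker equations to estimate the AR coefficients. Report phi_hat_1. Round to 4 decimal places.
\hat\phi_{1} = -0.3880

The Yule-Walker equations for an AR(p) process read, in matrix form,
  Gamma_p phi = r_p,   with   (Gamma_p)_{ij} = gamma(|i - j|),
                       (r_p)_i = gamma(i),   i,j = 1..p.
Substitute the sample gammas (Toeplitz matrix and right-hand side of size 1):
  Gamma_p = [[1.1772]]
  r_p     = [-0.4568]
With p = 1 this is the single equation gamma(0) phi_1 = gamma(1):
  phi_hat_1 = gamma(1) / gamma(0) = -0.4568 / 1.1772 = -0.3880.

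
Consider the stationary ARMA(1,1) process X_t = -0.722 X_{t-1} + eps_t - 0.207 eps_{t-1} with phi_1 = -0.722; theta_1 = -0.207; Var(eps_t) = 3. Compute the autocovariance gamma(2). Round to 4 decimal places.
\gamma(2) = 4.8316

Multiply the model equation by X_{t-k} and take expectations. With theta_0 = psi_0 = 1 and psi_j the MA(infinity) weights, this gives
  gamma(k) - sum_i phi_i gamma(k-i) = c_k,
  c_k = sigma^2 * sum_{j=k..q} theta_j psi_{j-k}   (c_k = 0 for k > q),
using gamma(-m) = gamma(m).
psi-weights needed (psi_j = theta_j + sum_i phi_i psi_{j-i}):
  psi_1 = theta_1 + phi_1 = -0.207 + (-0.722) = -0.929
Right-hand sides:
  c_0 = sigma^2 (1 + theta_1 psi_1) = 3 * (1 + (-0.207)(-0.929)) = 3 * 1.192303 = 3.576909
  c_1 = sigma^2 theta_1 = 3 * (-0.207) = -0.621
  c_2 = 0
Equations for k = 0 and k = 1 (AR order 1):
  gamma(0) = phi_1 gamma(1) + c_0
  gamma(1) = phi_1 gamma(0) + c_1
Substituting the second into the first: gamma(0) (1 - phi_1^2) = c_0 + phi_1 c_1, so
  gamma(0) = (c_0 + phi_1 c_1) / (1 - phi_1^2) = (3.576909 + (-0.722)(-0.621)) / (1 - (-0.722)^2) = 4.025271 / 0.478716 = 8.408474.
  gamma(1) = phi_1 gamma(0) + c_1 = (-0.722)(8.408474) + (-0.621) = -6.691918.
For k = 2 (> q): gamma(2) = phi_1 gamma(1) = (-0.722)(-6.691918) = 4.831565.
Therefore gamma(2) = 4.8316 (to 4 decimal places).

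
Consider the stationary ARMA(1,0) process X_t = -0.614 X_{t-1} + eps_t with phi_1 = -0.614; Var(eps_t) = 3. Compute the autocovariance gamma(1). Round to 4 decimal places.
\gamma(1) = -2.9566

Multiply the model equation by X_{t-k} and take expectations. With theta_0 = psi_0 = 1 and psi_j the MA(infinity) weights, this gives
  gamma(k) - sum_i phi_i gamma(k-i) = c_k,
  c_k = sigma^2 * sum_{j=k..q} theta_j psi_{j-k}   (c_k = 0 for k > q),
using gamma(-m) = gamma(m).
Pure AR (q = 0): c_0 = sigma^2 = 3, c_k = 0 for k >= 1.
Equations for k = 0 and k = 1 (AR order 1):
  gamma(0) = phi_1 gamma(1) + c_0
  gamma(1) = phi_1 gamma(0) + c_1
Substituting the second into the first: gamma(0) (1 - phi_1^2) = c_0 + phi_1 c_1, so
  gamma(0) = c_0 / (1 - phi_1^2) = 3 / (1 - (-0.614)^2) = 3 / 0.623004 = 4.815378.
  gamma(1) = phi_1 gamma(0) = (-0.614)(4.815378) = -2.956642.
Therefore gamma(1) = -2.9566 (to 4 decimal places).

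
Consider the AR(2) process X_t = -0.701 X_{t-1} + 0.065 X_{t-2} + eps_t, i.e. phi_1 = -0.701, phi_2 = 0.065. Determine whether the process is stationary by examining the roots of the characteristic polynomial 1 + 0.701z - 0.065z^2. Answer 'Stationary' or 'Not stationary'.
\text{Stationary}

The AR(p) characteristic polynomial is P(z) = 1 + 0.701z - 0.065z^2.
Stationarity requires all roots to lie outside the unit circle, i.e. |z| > 1 for every root.
Set 1 + (0.701) z + (-0.065) z^2 = 0, i.e. a z^2 + b z + c = 0 with a = -0.065, b = 0.701, c = 1.
Discriminant D = b^2 - 4ac = (0.701)^2 - 4*(-0.065)*1 = 0.491401 - (-0.26) = 0.751401.
D >= 0, so the roots are real: z = (-b +/- sqrt(D)) / (2a) = (-0.701 +/- 0.866834) / (-0.13).
  z_1 = (-0.701 + 0.866834) / (-0.13) = -1.2756,   |z_1| = 1.2756.
  z_2 = (-0.701 - 0.866834) / (-0.13) = 12.0603,   |z_2| = 12.0603.
Moduli of all roots: 1.2756, 12.0603.
All moduli strictly greater than 1? Yes.
Verdict: Stationary.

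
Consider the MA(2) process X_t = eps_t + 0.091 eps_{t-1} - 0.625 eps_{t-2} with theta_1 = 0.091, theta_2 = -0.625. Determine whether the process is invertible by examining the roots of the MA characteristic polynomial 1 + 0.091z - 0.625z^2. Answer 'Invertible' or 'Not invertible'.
\text{Invertible}

The MA(q) characteristic polynomial is P(z) = 1 + 0.091z - 0.625z^2.
Invertibility requires all roots to lie outside the unit circle, i.e. |z| > 1 for every root.
Set 1 + (0.091) z + (-0.625) z^2 = 0, i.e. a z^2 + b z + c = 0 with a = -0.625, b = 0.091, c = 1.
Discriminant D = b^2 - 4ac = (0.091)^2 - 4*(-0.625)*1 = 0.008281 - (-2.5) = 2.508281.
D >= 0, so the roots are real: z = (-b +/- sqrt(D)) / (2a) = (-0.091 +/- 1.583755) / (-1.25).
  z_1 = (-0.091 + 1.583755) / (-1.25) = -1.1942,   |z_1| = 1.1942.
  z_2 = (-0.091 - 1.583755) / (-1.25) = 1.3398,   |z_2| = 1.3398.
Moduli of all roots: 1.1942, 1.3398.
All moduli strictly greater than 1? Yes.
Verdict: Invertible.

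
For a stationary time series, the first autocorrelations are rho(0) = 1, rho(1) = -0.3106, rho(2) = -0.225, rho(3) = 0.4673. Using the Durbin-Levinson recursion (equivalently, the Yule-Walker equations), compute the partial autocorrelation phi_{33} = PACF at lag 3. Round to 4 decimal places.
\phi_{33} = 0.3321

The PACF at lag k is phi_{kk}, the last component of the solution
to the Yule-Walker system G_k phi = r_k where
  (G_k)_{ij} = rho(|i - j|), (r_k)_i = rho(i), i,j = 1..k.
Equivalently, Durbin-Levinson gives phi_{kk} iteratively:
  phi_{11} = rho(1)
  phi_{kk} = [rho(k) - sum_{j=1..k-1} phi_{k-1,j} rho(k-j)]
            / [1 - sum_{j=1..k-1} phi_{k-1,j} rho(j)],
  phi_{k,j} = phi_{k-1,j} - phi_{kk} phi_{k-1,k-j},  j = 1..k-1.
Step k = 1:
  phi_11 = rho(1) = -0.3106.
Step k = 2:
  phi_22 = [rho(2) - phi_11 rho(1)] / [1 - phi_11 rho(1)] = [-0.225 - (-0.3106)(-0.3106)] / [1 - (-0.3106)(-0.3106)]
         = -0.32147236 / 0.90352764 = -0.355797.
  Update: phi_21 = phi_11 - phi_22 phi_11 = -0.3106 - (-0.355797)(-0.3106) = -0.421111.
Step k = 3:
  phi_33 = [rho(3) - phi_21 rho(2) - phi_22 rho(1)] / [1 - phi_21 rho(1) - phi_22 rho(2)]
    numerator   = 0.4673 - (-0.421111)(-0.225) - (-0.355797)(-0.3106) = 0.26203961
    denominator = 1 - (-0.421111)(-0.3106) - (-0.355797)(-0.225) = 0.78914876
  phi_33 = 0.26203961 / 0.78914876 = 0.3321.
Therefore phi_{33} = 0.3321.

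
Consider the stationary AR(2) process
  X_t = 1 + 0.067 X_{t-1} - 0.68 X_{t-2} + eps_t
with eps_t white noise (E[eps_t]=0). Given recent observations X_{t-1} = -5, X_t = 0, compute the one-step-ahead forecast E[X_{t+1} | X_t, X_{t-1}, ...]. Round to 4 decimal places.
E[X_{t+1} \mid \mathcal F_t] = 4.4000

For an AR(p) model X_t = c + sum_i phi_i X_{t-i} + eps_t, the
one-step-ahead conditional mean is
  E[X_{t+1} | X_t, ...] = c + sum_i phi_i X_{t+1-i}.
Substitute known values:
  E[X_{t+1} | ...] = 1 + (0.067) * (0) + (-0.68) * (-5)
                   = 4.4000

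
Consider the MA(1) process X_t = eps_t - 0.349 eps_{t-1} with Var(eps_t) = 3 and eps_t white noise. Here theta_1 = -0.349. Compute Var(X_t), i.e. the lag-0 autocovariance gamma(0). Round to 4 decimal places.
\gamma(0) = 3.3654

For an MA(q) process X_t = eps_t + sum_i theta_i eps_{t-i} with
Var(eps_t) = sigma^2, the variance is
  gamma(0) = sigma^2 * (1 + sum_i theta_i^2).
  sum_i theta_i^2 = (-0.349)^2 = 0.121801.
  gamma(0) = 3 * (1 + 0.121801) = 3 * 1.121801 = 3.365403, which rounds to 3.3654.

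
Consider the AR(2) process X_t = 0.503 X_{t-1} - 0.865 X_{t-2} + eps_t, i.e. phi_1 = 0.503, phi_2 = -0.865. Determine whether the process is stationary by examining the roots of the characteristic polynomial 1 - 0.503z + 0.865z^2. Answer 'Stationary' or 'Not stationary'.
\text{Stationary}

The AR(p) characteristic polynomial is P(z) = 1 - 0.503z + 0.865z^2.
Stationarity requires all roots to lie outside the unit circle, i.e. |z| > 1 for every root.
Set 1 + (-0.503) z + (0.865) z^2 = 0, i.e. a z^2 + b z + c = 0 with a = 0.865, b = -0.503, c = 1.
Discriminant D = b^2 - 4ac = (-0.503)^2 - 4*(0.865)*1 = 0.253009 - (3.46) = -3.206991.
D < 0, so the roots are the complex-conjugate pair z = (-b +/- i sqrt(-D)) / (2a) = 0.2908 +/- 1.0351i.
For a conjugate pair |z|^2 = z * conj(z) = (product of roots) = c/a = 1/(0.865) = 1.156069, so |z| = sqrt(1.156069) = 1.0752 for both roots.
Moduli of all roots: 1.0752, 1.0752.
All moduli strictly greater than 1? Yes.
Verdict: Stationary.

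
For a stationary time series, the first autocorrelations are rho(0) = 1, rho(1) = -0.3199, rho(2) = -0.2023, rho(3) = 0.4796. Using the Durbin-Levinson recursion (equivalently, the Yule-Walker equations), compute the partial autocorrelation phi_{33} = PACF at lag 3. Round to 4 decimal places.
\phi_{33} = 0.3580

The PACF at lag k is phi_{kk}, the last component of the solution
to the Yule-Walker system G_k phi = r_k where
  (G_k)_{ij} = rho(|i - j|), (r_k)_i = rho(i), i,j = 1..k.
Equivalently, Durbin-Levinson gives phi_{kk} iteratively:
  phi_{11} = rho(1)
  phi_{kk} = [rho(k) - sum_{j=1..k-1} phi_{k-1,j} rho(k-j)]
            / [1 - sum_{j=1..k-1} phi_{k-1,j} rho(j)],
  phi_{k,j} = phi_{k-1,j} - phi_{kk} phi_{k-1,k-j},  j = 1..k-1.
Step k = 1:
  phi_11 = rho(1) = -0.3199.
Step k = 2:
  phi_22 = [rho(2) - phi_11 rho(1)] / [1 - phi_11 rho(1)] = [-0.2023 - (-0.3199)(-0.3199)] / [1 - (-0.3199)(-0.3199)]
         = -0.30463601 / 0.89766399 = -0.339365.
  Update: phi_21 = phi_11 - phi_22 phi_11 = -0.3199 - (-0.339365)(-0.3199) = -0.428463.
Step k = 3:
  phi_33 = [rho(3) - phi_21 rho(2) - phi_22 rho(1)] / [1 - phi_21 rho(1) - phi_22 rho(2)]
    numerator   = 0.4796 - (-0.428463)(-0.2023) - (-0.339365)(-0.3199) = 0.28435898
    denominator = 1 - (-0.428463)(-0.3199) - (-0.339365)(-0.2023) = 0.7942811
  phi_33 = 0.28435898 / 0.7942811 = 0.358.
Therefore phi_{33} = 0.3580.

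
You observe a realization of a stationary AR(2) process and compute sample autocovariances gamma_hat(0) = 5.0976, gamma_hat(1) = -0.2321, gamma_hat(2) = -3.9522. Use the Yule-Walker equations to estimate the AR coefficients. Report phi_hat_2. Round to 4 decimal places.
\hat\phi_{2} = -0.7790

The Yule-Walker equations for an AR(p) process read, in matrix form,
  Gamma_p phi = r_p,   with   (Gamma_p)_{ij} = gamma(|i - j|),
                       (r_p)_i = gamma(i),   i,j = 1..p.
Substitute the sample gammas (Toeplitz matrix and right-hand side of size 2):
  Gamma_p = [[5.0976, -0.2321], [-0.2321, 5.0976]]
  r_p     = [-0.2321, -3.9522]
Written out:
  5.0976 phi_1 - 0.2321 phi_2 = -0.2321
  -0.2321 phi_1 + 5.0976 phi_2 = -3.9522
Solve by Cramer's rule:
  det = gamma(0)^2 - gamma(1)^2 = (5.0976)^2 - (-0.2321)^2 = 25.98552576 - 0.05387041 = 25.93165535
  phi_hat_1 = [gamma(1) gamma(0) - gamma(1) gamma(2)] / det = [(-0.2321)(5.0976) - (-0.2321)(-3.9522)] / 25.93165535 = -2.10045858 / 25.93165535 = -0.081
  phi_hat_2 = [gamma(0) gamma(2) - gamma(1)^2] / det = [(5.0976)(-3.9522) - (-0.2321)^2] / 25.93165535 = -20.20060513 / 25.93165535 = -0.779
So phi_hat = [-0.0810, -0.7790].
Therefore phi_hat_2 = -0.7790.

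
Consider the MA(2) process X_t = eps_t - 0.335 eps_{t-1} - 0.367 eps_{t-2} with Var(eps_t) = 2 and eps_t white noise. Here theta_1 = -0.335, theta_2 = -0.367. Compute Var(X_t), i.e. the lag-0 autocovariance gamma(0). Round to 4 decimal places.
\gamma(0) = 2.4938

For an MA(q) process X_t = eps_t + sum_i theta_i eps_{t-i} with
Var(eps_t) = sigma^2, the variance is
  gamma(0) = sigma^2 * (1 + sum_i theta_i^2).
  sum_i theta_i^2 = (-0.335)^2 + (-0.367)^2 = 0.112225 + 0.134689 = 0.246914.
  gamma(0) = 2 * (1 + 0.246914) = 2 * 1.246914 = 2.493828, which rounds to 2.4938.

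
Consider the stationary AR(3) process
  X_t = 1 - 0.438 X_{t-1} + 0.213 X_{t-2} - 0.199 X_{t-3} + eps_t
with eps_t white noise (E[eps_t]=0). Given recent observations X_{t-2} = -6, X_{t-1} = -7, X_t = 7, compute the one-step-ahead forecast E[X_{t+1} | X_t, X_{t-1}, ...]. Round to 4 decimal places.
E[X_{t+1} \mid \mathcal F_t] = -2.3630

For an AR(p) model X_t = c + sum_i phi_i X_{t-i} + eps_t, the
one-step-ahead conditional mean is
  E[X_{t+1} | X_t, ...] = c + sum_i phi_i X_{t+1-i}.
Substitute known values:
  E[X_{t+1} | ...] = 1 + (-0.438) * (7) + (0.213) * (-7) + (-0.199) * (-6)
                   = -2.3630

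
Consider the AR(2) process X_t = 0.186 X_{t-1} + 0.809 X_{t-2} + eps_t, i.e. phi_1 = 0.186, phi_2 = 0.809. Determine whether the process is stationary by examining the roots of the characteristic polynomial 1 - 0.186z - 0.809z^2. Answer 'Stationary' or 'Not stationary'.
\text{Stationary}

The AR(p) characteristic polynomial is P(z) = 1 - 0.186z - 0.809z^2.
Stationarity requires all roots to lie outside the unit circle, i.e. |z| > 1 for every root.
Set 1 + (-0.186) z + (-0.809) z^2 = 0, i.e. a z^2 + b z + c = 0 with a = -0.809, b = -0.186, c = 1.
Discriminant D = b^2 - 4ac = (-0.186)^2 - 4*(-0.809)*1 = 0.034596 - (-3.236) = 3.270596.
D >= 0, so the roots are real: z = (-b +/- sqrt(D)) / (2a) = (0.186 +/- 1.808479) / (-1.618).
  z_1 = (0.186 + 1.808479) / (-1.618) = -1.2327,   |z_1| = 1.2327.
  z_2 = (0.186 - 1.808479) / (-1.618) = 1.0028,   |z_2| = 1.0028.
Moduli of all roots: 1.2327, 1.0028.
All moduli strictly greater than 1? Yes.
Verdict: Stationary.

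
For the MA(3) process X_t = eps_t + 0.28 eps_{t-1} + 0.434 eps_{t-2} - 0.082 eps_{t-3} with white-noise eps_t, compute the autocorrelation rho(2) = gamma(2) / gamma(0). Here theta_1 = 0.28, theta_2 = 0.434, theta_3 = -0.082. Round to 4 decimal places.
\rho(2) = 0.3228

For an MA(q) process with theta_0 = 1, the autocovariance is
  gamma(k) = sigma^2 * sum_{i=0..q-k} theta_i * theta_{i+k},
and rho(k) = gamma(k) / gamma(0). Sigma^2 cancels.
  numerator   = (1)*(0.434) + (0.28)*(-0.082) = 0.41104.
  denominator = (1)^2 + (0.28)^2 + (0.434)^2 + (-0.082)^2 = 1.27348.
  rho(2) = 0.41104 / 1.27348 = 0.3228.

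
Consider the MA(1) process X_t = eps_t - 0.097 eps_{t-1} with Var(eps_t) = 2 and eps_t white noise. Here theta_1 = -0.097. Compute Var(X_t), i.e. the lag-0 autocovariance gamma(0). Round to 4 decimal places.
\gamma(0) = 2.0188

For an MA(q) process X_t = eps_t + sum_i theta_i eps_{t-i} with
Var(eps_t) = sigma^2, the variance is
  gamma(0) = sigma^2 * (1 + sum_i theta_i^2).
  sum_i theta_i^2 = (-0.097)^2 = 0.009409.
  gamma(0) = 2 * (1 + 0.009409) = 2 * 1.009409 = 2.018818, which rounds to 2.0188.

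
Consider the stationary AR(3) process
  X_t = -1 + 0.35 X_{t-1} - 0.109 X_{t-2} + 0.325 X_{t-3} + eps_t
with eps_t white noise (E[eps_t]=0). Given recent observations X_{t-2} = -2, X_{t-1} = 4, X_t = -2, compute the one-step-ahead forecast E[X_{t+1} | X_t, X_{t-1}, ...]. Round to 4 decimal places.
E[X_{t+1} \mid \mathcal F_t] = -2.7860

For an AR(p) model X_t = c + sum_i phi_i X_{t-i} + eps_t, the
one-step-ahead conditional mean is
  E[X_{t+1} | X_t, ...] = c + sum_i phi_i X_{t+1-i}.
Substitute known values:
  E[X_{t+1} | ...] = -1 + (0.35) * (-2) + (-0.109) * (4) + (0.325) * (-2)
                   = -2.7860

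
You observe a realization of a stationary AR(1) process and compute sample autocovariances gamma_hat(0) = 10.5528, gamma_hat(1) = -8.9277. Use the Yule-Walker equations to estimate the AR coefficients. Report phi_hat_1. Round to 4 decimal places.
\hat\phi_{1} = -0.8460

The Yule-Walker equations for an AR(p) process read, in matrix form,
  Gamma_p phi = r_p,   with   (Gamma_p)_{ij} = gamma(|i - j|),
                       (r_p)_i = gamma(i),   i,j = 1..p.
Substitute the sample gammas (Toeplitz matrix and right-hand side of size 1):
  Gamma_p = [[10.5528]]
  r_p     = [-8.9277]
With p = 1 this is the single equation gamma(0) phi_1 = gamma(1):
  phi_hat_1 = gamma(1) / gamma(0) = -8.9277 / 10.5528 = -0.8460.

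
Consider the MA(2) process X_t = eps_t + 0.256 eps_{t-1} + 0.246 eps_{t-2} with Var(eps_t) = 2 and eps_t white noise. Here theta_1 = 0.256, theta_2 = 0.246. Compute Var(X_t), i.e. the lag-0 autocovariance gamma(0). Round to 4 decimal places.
\gamma(0) = 2.2521

For an MA(q) process X_t = eps_t + sum_i theta_i eps_{t-i} with
Var(eps_t) = sigma^2, the variance is
  gamma(0) = sigma^2 * (1 + sum_i theta_i^2).
  sum_i theta_i^2 = (0.256)^2 + (0.246)^2 = 0.065536 + 0.060516 = 0.126052.
  gamma(0) = 2 * (1 + 0.126052) = 2 * 1.126052 = 2.252104, which rounds to 2.2521.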